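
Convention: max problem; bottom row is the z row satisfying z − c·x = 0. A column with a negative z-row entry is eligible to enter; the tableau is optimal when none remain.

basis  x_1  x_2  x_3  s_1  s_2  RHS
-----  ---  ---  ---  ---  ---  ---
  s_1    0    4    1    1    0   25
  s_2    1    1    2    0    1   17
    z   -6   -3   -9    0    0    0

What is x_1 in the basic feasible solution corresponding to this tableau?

x_1 is not in the basis, so in the current basic feasible solution x_1 = 0.

0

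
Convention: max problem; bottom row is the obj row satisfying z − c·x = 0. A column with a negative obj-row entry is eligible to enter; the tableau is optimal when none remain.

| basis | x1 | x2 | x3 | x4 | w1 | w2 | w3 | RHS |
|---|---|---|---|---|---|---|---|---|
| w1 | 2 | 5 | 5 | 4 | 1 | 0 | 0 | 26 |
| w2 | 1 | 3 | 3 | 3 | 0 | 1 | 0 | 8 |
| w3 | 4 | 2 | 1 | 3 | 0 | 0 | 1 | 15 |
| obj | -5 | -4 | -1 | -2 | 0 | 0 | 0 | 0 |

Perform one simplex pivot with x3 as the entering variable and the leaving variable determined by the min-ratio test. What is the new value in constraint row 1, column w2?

Ratio test on column x3 — row 1: 26/5 = 26/5; row 2: 8/3 = 8/3; row 3: 15/1 = 15. Minimum is 8/3 at row 2 (w2 leaves); pivot element 3.
Divide row 2 by 3; eliminate column x3 from the other rows.
Row 1 update in column w2: 0 − 5·(1/3) = -5/3.

-5/3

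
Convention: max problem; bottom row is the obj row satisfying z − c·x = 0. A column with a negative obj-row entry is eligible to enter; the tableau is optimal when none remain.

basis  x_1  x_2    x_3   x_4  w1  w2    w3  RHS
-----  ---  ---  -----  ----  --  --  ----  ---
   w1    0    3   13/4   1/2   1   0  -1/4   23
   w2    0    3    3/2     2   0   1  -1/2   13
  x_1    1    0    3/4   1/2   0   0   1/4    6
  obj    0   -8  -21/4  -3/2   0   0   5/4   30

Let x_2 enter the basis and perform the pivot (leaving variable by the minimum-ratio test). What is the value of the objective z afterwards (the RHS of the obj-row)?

Ratio test on column x_2 — row 1: 23/3 = 23/3; row 2: 13/3 = 13/3; row 3: entry 0 ≤ 0. Minimum is 13/3 at row 2 (w2 leaves); pivot element 3.
Pivot on row 2; the obj-row RHS becomes 30 − (-8)·(13/3) = 194/3.

194/3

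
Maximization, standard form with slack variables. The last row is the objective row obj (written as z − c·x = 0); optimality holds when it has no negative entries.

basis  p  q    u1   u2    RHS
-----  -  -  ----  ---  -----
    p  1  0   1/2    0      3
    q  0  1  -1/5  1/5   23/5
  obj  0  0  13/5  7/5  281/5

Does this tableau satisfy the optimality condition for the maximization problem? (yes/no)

yes

Every obj-row coefficient is ≥ 0, so the tableau is optimal.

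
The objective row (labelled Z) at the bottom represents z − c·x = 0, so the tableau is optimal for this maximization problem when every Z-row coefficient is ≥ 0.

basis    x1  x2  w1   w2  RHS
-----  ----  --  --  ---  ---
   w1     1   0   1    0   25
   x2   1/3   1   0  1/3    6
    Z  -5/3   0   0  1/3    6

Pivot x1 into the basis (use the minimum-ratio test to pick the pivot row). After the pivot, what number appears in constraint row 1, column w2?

Ratio test on column x1 — row 1: 25/1 = 25; row 2: 6/(1/3) = 18. Minimum is 18 at row 2 (x2 leaves); pivot element 1/3.
Divide row 2 by 1/3; eliminate column x1 from the other rows.
Row 1 update in column w2: 0 − 1·1 = -1.

-1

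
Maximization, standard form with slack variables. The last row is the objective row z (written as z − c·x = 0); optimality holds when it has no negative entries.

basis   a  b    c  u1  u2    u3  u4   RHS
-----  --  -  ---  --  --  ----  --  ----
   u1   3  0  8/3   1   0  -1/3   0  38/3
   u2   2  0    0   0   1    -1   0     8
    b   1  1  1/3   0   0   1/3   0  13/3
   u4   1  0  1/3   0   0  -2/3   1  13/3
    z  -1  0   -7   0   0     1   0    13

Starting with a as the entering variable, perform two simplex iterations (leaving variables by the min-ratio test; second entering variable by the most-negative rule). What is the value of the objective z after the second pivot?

Ratio test on column a — row 1: (38/3)/3 = 38/9; row 2: 8/2 = 4; row 3: (13/3)/1 = 13/3; row 4: (13/3)/1 = 13/3. Minimum is 4 at row 2 (u2 leaves); pivot element 2.
Pivot on row 2; the z-row RHS becomes 13 − (-1)·4 = 17.
Next entering variable (most negative z-row entry -7): c.
Ratio test on column c — row 1: (2/3)/(8/3) = 1/4; row 2: entry 0 ≤ 0; row 3: (1/3)/(1/3) = 1; row 4: (1/3)/(1/3) = 1. Minimum is 1/4 at row 1 (u1 leaves); pivot element 8/3.
After the second pivot the z-row RHS is 17 − (-7)·(1/4) = 75/4.

75/4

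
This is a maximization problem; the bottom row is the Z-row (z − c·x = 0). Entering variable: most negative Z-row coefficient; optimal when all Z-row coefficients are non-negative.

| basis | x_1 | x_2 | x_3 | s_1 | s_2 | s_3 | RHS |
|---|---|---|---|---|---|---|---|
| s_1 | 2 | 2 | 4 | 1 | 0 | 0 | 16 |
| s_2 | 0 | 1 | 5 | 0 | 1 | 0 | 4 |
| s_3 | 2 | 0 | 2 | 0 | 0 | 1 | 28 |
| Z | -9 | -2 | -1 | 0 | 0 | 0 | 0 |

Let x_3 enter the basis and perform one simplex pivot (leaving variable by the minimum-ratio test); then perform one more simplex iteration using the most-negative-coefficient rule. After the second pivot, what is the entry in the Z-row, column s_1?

Ratio test on column x_3 — row 1: 16/4 = 4; row 2: 4/5 = 4/5; row 3: 28/2 = 14. Minimum is 4/5 at row 2 (s_2 leaves); pivot element 5.
Divide row 2 by 5; eliminate column x_3 from the other rows.
Second iteration: most negative Z-row entry is -9 in column x_1, so x_1 enters.
Ratio test on column x_1 — row 1: (64/5)/2 = 32/5; row 2: entry 0 ≤ 0; row 3: (132/5)/2 = 66/5. Minimum is 32/5 at row 1 (s_1 leaves); pivot element 2.
Divide row 1 by 2; eliminate column x_1 from the other rows.
After both pivots, the entry at the Z-row, column s_1 is 9/2.

9/2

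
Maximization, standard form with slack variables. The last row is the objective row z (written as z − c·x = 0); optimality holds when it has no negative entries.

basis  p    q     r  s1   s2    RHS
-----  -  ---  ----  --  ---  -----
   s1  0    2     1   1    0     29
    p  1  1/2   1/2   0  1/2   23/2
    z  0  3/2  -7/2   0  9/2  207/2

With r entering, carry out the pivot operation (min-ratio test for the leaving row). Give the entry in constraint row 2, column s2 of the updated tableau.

1

Ratio test on column r — row 1: 29/1 = 29; row 2: (23/2)/(1/2) = 23. Minimum is 23 at row 2 (p leaves); pivot element 1/2.
Divide row 2 by 1/2; eliminate column r from the other rows.
In the new row 2, the s2 entry is the old entry divided by the pivot: (1/2)/(1/2) = 1.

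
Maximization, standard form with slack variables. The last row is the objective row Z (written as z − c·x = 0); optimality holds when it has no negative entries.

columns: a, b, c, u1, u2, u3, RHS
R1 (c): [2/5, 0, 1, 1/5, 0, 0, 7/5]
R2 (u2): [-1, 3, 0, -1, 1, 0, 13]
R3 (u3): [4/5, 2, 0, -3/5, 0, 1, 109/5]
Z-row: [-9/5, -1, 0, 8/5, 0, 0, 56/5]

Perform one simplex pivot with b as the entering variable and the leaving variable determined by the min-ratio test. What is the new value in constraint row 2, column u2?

Ratio test on column b — row 1: entry 0 ≤ 0; row 2: 13/3 = 13/3; row 3: (109/5)/2 = 109/10. Minimum is 13/3 at row 2 (u2 leaves); pivot element 3.
Divide row 2 by 3; eliminate column b from the other rows.
In the new row 2, the u2 entry is the old entry divided by the pivot: 1/3 = 1/3.

1/3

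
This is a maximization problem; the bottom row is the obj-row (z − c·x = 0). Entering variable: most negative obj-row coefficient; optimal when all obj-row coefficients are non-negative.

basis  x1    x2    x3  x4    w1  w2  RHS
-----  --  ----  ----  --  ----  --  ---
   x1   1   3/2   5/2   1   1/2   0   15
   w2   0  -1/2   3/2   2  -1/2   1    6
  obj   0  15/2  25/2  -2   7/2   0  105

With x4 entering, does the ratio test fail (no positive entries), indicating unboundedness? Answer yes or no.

no

Column x4 has positive entries in row(s) 1, 2, so the ratio test bounds it — not unbounded.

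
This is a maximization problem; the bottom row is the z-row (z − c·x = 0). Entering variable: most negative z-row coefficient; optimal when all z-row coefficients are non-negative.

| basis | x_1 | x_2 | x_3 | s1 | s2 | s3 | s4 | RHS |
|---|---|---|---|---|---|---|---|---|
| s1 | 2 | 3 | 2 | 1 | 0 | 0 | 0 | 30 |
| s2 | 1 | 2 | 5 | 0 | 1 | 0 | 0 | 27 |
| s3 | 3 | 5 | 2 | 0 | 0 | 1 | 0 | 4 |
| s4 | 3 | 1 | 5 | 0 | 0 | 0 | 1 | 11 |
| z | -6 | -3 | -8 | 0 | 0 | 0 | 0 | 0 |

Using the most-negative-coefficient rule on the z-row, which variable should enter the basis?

Negative z-row entries: x_1: -6, x_2: -3, x_3: -8.
The most negative is -8 in column x_3, so x_3 enters.

x_3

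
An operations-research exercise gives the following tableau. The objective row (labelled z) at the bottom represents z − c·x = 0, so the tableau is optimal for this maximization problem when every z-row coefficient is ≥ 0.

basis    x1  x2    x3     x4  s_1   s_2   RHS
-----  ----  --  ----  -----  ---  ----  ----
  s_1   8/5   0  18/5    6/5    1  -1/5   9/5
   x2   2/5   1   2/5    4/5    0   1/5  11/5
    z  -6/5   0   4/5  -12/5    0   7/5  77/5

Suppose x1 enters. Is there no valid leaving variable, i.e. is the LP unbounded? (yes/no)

no

Column x1 has positive entries in row(s) 1, 2, so the ratio test bounds it — not unbounded.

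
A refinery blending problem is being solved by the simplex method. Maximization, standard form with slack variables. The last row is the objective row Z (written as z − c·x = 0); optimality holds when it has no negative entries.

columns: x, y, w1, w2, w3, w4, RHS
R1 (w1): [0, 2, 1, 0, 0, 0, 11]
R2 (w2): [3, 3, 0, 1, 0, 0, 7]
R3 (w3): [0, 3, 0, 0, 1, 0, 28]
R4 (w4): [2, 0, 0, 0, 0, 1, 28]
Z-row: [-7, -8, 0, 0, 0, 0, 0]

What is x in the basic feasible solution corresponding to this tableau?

x is not in the basis, so in the current basic feasible solution x = 0.

0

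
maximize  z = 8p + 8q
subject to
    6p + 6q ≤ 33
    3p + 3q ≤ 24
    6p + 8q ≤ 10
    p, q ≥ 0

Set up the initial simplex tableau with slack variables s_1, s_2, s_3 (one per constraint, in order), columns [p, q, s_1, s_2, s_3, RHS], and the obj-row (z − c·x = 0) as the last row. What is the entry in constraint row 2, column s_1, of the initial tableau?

0

Slack s_1 belongs to constraint 1; its column is the unit vector e_1, so the entry in row 2 is 0.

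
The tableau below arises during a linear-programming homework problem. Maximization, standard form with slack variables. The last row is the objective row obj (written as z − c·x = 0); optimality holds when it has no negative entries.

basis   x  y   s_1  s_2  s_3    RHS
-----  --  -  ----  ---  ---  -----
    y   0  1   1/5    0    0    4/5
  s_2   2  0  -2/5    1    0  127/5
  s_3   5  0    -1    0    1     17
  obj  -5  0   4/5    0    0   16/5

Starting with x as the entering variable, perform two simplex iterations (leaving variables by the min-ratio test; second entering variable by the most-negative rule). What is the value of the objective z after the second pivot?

Ratio test on column x — row 1: entry 0 ≤ 0; row 2: (127/5)/2 = 127/10; row 3: 17/5 = 17/5. Minimum is 17/5 at row 3 (s_3 leaves); pivot element 5.
Pivot on row 3; the obj-row RHS becomes 16/5 − (-5)·(17/5) = 101/5.
Next entering variable (most negative obj-row entry -1/5): s_1.
Ratio test on column s_1 — row 1: (4/5)/(1/5) = 4; row 2: entry 0 ≤ 0; row 3: entry -1/5 ≤ 0. Minimum is 4 at row 1 (y leaves); pivot element 1/5.
After the second pivot the obj-row RHS is 101/5 − (-1/5)·4 = 21.

21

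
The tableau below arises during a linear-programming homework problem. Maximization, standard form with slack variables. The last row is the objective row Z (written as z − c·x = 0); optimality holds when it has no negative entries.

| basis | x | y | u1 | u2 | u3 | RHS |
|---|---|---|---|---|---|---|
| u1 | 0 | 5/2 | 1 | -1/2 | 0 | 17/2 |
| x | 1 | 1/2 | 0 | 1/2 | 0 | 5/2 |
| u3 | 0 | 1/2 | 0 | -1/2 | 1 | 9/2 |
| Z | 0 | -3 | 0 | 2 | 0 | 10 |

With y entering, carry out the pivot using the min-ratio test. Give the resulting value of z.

Ratio test on column y — row 1: (17/2)/(5/2) = 17/5; row 2: (5/2)/(1/2) = 5; row 3: (9/2)/(1/2) = 9. Minimum is 17/5 at row 1 (u1 leaves); pivot element 5/2.
Pivot on row 1; the Z-row RHS becomes 10 − (-3)·(17/5) = 101/5.

101/5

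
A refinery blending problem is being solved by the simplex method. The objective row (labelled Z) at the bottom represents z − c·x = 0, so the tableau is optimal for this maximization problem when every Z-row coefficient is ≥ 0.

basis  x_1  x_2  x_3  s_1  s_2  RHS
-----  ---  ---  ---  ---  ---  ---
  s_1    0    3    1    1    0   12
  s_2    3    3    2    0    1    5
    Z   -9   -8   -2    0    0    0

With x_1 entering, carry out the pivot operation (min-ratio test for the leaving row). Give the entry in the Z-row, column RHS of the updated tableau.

15

Ratio test on column x_1 — row 1: entry 0 ≤ 0; row 2: 5/3 = 5/3. Minimum is 5/3 at row 2 (s_2 leaves); pivot element 3.
Divide row 2 by 3; eliminate column x_1 from the other rows.
Z-row update in column RHS: 0 − (-9)·(5/3) = 15.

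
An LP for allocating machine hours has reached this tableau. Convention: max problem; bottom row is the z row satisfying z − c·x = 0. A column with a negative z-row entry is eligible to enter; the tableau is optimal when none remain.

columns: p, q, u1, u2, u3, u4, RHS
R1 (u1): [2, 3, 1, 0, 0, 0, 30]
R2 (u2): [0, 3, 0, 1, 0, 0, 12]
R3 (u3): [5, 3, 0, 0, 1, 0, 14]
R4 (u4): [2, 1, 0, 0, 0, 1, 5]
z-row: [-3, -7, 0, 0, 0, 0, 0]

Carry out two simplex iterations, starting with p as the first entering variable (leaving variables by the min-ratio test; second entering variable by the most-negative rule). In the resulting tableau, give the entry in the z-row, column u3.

11

Ratio test on column p — row 1: 30/2 = 15; row 2: entry 0 ≤ 0; row 3: 14/5 = 14/5; row 4: 5/2 = 5/2. Minimum is 5/2 at row 4 (u4 leaves); pivot element 2.
Divide row 4 by 2; eliminate column p from the other rows.
Second iteration: most negative z-row entry is -11/2 in column q, so q enters.
Ratio test on column q — row 1: 25/2 = 25/2; row 2: 12/3 = 4; row 3: (3/2)/(1/2) = 3; row 4: (5/2)/(1/2) = 5. Minimum is 3 at row 3 (u3 leaves); pivot element 1/2.
Divide row 3 by 1/2; eliminate column q from the other rows.
After both pivots, the entry at the z-row, column u3 is 11.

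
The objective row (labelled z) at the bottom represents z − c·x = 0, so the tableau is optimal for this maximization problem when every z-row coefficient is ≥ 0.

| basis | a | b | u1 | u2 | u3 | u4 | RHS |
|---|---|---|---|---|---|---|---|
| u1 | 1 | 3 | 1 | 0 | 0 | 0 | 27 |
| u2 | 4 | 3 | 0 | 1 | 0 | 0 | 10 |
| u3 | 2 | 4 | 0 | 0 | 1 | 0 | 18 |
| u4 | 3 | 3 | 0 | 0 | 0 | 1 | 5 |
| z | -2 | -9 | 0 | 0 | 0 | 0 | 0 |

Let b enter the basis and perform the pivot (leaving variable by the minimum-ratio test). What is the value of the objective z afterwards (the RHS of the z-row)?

Ratio test on column b — row 1: 27/3 = 9; row 2: 10/3 = 10/3; row 3: 18/4 = 9/2; row 4: 5/3 = 5/3. Minimum is 5/3 at row 4 (u4 leaves); pivot element 3.
Pivot on row 4; the z-row RHS becomes 0 − (-9)·(5/3) = 15.

15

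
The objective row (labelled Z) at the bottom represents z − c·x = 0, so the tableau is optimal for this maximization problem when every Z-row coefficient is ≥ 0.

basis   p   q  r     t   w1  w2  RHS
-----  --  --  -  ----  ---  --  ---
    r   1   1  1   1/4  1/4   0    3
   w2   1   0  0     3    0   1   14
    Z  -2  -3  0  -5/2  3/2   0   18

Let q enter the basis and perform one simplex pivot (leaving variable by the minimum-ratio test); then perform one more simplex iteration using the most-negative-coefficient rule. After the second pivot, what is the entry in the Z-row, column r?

3

Ratio test on column q — row 1: 3/1 = 3; row 2: entry 0 ≤ 0. Minimum is 3 at row 1 (r leaves); pivot element 1.
Divide row 1 by 1; eliminate column q from the other rows.
Second iteration: most negative Z-row entry is -7/4 in column t, so t enters.
Ratio test on column t — row 1: 3/(1/4) = 12; row 2: 14/3 = 14/3. Minimum is 14/3 at row 2 (w2 leaves); pivot element 3.
Divide row 2 by 3; eliminate column t from the other rows.
After both pivots, the entry at the Z-row, column r is 3.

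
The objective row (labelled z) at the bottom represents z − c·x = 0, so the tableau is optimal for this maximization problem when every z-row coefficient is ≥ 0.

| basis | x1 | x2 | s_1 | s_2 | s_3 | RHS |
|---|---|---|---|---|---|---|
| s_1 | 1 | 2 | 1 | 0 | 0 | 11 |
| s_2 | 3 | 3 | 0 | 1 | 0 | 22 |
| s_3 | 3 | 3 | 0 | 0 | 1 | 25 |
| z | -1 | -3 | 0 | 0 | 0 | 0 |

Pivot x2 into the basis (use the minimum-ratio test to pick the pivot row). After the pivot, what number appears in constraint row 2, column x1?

Ratio test on column x2 — row 1: 11/2 = 11/2; row 2: 22/3 = 22/3; row 3: 25/3 = 25/3. Minimum is 11/2 at row 1 (s_1 leaves); pivot element 2.
Divide row 1 by 2; eliminate column x2 from the other rows.
Row 2 update in column x1: 3 − 3·(1/2) = 3/2.

3/2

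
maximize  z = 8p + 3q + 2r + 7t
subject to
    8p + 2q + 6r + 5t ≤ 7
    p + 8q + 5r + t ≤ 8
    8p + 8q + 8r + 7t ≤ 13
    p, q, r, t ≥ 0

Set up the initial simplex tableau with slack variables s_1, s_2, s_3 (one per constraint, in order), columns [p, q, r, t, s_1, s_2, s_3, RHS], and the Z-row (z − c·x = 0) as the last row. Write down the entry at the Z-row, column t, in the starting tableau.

The Z-row carries the negated objective coefficients: the t entry is -7.

-7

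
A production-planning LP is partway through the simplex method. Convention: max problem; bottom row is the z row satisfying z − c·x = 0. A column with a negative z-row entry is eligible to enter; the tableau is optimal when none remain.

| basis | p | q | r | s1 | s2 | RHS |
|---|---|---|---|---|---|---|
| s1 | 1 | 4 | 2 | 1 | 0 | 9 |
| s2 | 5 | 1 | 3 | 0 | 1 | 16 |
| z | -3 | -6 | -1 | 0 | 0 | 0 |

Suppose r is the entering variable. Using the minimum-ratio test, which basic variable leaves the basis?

Column r entries and ratios — s1: 9/2 = 9/2; s2: 16/3 = 16/3.
Smallest ratio is 9/2 in the row of s1, so s1 leaves.

s1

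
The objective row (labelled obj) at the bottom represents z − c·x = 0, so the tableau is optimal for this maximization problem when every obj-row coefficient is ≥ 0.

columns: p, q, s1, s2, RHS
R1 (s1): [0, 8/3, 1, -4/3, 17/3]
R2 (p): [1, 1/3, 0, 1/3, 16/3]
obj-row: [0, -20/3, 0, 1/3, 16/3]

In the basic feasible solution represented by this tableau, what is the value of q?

q is not in the basis, so in the current basic feasible solution q = 0.

0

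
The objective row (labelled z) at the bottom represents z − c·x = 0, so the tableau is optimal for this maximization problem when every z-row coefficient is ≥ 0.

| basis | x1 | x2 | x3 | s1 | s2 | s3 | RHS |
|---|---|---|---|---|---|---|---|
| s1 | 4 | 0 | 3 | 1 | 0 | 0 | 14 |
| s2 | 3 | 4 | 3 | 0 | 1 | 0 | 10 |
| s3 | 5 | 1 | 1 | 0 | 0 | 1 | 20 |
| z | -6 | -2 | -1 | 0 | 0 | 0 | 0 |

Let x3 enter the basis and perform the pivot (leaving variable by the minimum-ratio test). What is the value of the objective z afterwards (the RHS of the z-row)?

10/3

Ratio test on column x3 — row 1: 14/3 = 14/3; row 2: 10/3 = 10/3; row 3: 20/1 = 20. Minimum is 10/3 at row 2 (s2 leaves); pivot element 3.
Pivot on row 2; the z-row RHS becomes 0 − (-1)·(10/3) = 10/3.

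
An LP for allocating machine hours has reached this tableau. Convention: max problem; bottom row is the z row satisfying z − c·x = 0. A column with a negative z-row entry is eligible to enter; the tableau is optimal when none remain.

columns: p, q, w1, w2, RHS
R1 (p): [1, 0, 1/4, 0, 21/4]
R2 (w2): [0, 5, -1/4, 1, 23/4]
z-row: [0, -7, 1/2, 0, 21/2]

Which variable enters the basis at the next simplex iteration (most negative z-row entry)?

Negative z-row entries: q: -7.
The most negative is -7 in column q, so q enters.

q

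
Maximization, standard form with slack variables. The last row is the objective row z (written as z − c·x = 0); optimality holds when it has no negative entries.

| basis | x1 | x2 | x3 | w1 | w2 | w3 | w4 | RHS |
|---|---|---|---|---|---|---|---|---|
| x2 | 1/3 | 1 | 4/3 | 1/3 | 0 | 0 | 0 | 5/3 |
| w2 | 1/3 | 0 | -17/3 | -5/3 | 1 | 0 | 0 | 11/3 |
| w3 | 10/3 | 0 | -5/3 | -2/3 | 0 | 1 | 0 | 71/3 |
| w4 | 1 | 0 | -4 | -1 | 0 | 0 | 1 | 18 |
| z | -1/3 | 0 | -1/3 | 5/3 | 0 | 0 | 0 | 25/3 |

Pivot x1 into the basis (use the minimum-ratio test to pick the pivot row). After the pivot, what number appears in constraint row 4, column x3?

-8

Ratio test on column x1 — row 1: (5/3)/(1/3) = 5; row 2: (11/3)/(1/3) = 11; row 3: (71/3)/(10/3) = 71/10; row 4: 18/1 = 18. Minimum is 5 at row 1 (x2 leaves); pivot element 1/3.
Divide row 1 by 1/3; eliminate column x1 from the other rows.
Row 4 update in column x3: -4 − 1·4 = -8.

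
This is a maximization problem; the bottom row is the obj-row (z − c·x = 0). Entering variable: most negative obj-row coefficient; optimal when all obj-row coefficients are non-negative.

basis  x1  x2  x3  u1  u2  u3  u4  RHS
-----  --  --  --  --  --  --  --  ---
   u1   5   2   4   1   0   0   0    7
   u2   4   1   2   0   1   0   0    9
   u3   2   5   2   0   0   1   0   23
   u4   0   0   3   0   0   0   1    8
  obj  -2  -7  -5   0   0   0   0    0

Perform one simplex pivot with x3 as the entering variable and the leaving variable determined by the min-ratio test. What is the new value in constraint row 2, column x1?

3/2

Ratio test on column x3 — row 1: 7/4 = 7/4; row 2: 9/2 = 9/2; row 3: 23/2 = 23/2; row 4: 8/3 = 8/3. Minimum is 7/4 at row 1 (u1 leaves); pivot element 4.
Divide row 1 by 4; eliminate column x3 from the other rows.
Row 2 update in column x1: 4 − 2·(5/4) = 3/2.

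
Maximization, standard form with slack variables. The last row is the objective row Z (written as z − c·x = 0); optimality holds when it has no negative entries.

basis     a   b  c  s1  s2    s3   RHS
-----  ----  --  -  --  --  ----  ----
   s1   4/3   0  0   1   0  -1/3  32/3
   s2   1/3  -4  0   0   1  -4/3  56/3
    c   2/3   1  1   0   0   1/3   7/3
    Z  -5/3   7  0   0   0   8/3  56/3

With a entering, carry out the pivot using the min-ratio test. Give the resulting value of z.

Ratio test on column a — row 1: (32/3)/(4/3) = 8; row 2: (56/3)/(1/3) = 56; row 3: (7/3)/(2/3) = 7/2. Minimum is 7/2 at row 3 (c leaves); pivot element 2/3.
Pivot on row 3; the Z-row RHS becomes 56/3 − (-5/3)·(7/2) = 49/2.

49/2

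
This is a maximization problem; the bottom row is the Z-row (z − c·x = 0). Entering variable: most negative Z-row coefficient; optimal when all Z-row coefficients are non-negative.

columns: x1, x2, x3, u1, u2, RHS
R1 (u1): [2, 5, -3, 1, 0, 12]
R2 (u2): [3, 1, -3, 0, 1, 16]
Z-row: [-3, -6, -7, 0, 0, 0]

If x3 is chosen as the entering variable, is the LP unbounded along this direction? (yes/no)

Every constraint-row entry in column x3 is ≤ 0, so increasing x3 is unbounded.

yes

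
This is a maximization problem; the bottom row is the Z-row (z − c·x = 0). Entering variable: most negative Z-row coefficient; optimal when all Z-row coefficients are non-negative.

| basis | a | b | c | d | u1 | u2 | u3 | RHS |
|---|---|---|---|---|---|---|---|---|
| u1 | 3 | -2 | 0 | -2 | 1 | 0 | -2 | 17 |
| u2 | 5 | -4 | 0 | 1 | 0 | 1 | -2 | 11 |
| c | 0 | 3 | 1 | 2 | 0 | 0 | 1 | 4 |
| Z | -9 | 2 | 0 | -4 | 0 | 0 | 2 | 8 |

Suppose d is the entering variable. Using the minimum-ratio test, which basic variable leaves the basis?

Column d entries and ratios — u1: -2 ≤ 0, skip; u2: 11/1 = 11; c: 4/2 = 2.
Smallest ratio is 2 in the row of c, so c leaves.

c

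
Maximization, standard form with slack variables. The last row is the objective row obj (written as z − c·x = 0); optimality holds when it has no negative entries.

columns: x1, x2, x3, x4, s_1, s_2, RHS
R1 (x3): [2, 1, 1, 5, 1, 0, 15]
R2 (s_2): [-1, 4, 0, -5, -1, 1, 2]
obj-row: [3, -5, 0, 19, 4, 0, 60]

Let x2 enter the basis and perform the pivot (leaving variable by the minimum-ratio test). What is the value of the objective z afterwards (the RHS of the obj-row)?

125/2

Ratio test on column x2 — row 1: 15/1 = 15; row 2: 2/4 = 1/2. Minimum is 1/2 at row 2 (s_2 leaves); pivot element 4.
Pivot on row 2; the obj-row RHS becomes 60 − (-5)·(1/2) = 125/2.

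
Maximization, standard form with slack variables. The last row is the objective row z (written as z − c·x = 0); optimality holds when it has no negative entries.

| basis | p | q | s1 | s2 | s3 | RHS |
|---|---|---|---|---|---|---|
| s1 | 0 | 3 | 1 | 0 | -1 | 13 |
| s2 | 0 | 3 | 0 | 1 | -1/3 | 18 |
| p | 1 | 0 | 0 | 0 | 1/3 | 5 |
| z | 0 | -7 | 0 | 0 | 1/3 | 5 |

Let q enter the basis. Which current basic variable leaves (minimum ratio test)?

s1

Column q entries and ratios — s1: 13/3 = 13/3; s2: 18/3 = 6; p: 0 ≤ 0, skip.
Smallest ratio is 13/3 in the row of s1, so s1 leaves.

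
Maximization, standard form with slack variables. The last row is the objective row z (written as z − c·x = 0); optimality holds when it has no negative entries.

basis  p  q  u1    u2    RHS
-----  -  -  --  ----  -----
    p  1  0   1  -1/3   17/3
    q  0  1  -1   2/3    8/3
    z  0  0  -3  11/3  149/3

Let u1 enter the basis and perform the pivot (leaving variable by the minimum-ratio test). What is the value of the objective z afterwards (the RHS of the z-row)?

Ratio test on column u1 — row 1: (17/3)/1 = 17/3; row 2: entry -1 ≤ 0. Minimum is 17/3 at row 1 (p leaves); pivot element 1.
Pivot on row 1; the z-row RHS becomes 149/3 − (-3)·(17/3) = 200/3.

200/3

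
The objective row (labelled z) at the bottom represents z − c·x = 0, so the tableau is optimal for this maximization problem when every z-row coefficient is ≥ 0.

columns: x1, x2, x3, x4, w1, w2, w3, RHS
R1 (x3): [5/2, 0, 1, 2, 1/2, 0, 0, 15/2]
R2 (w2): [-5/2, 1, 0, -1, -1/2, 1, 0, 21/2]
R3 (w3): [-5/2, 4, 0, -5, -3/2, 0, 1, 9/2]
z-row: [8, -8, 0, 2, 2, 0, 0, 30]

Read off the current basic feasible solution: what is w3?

w3 is basic (row 3); its value is the RHS of that row, 9/2.

9/2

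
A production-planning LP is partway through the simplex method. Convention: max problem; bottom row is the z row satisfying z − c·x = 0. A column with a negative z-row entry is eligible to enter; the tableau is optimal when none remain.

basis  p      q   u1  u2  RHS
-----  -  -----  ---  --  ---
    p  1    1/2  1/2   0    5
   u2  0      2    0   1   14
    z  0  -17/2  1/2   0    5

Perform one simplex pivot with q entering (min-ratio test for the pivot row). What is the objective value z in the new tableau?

129/2

Ratio test on column q — row 1: 5/(1/2) = 10; row 2: 14/2 = 7. Minimum is 7 at row 2 (u2 leaves); pivot element 2.
Pivot on row 2; the z-row RHS becomes 5 − (-17/2)·7 = 129/2.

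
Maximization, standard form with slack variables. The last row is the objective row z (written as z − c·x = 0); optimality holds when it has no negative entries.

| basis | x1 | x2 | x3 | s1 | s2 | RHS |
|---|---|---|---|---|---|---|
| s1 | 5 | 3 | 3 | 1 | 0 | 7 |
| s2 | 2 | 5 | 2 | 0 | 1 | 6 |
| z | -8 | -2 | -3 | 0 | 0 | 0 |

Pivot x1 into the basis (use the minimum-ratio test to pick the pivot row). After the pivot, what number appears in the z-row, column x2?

Ratio test on column x1 — row 1: 7/5 = 7/5; row 2: 6/2 = 3. Minimum is 7/5 at row 1 (s1 leaves); pivot element 5.
Divide row 1 by 5; eliminate column x1 from the other rows.
z-row update in column x2: -2 − (-8)·(3/5) = 14/5.

14/5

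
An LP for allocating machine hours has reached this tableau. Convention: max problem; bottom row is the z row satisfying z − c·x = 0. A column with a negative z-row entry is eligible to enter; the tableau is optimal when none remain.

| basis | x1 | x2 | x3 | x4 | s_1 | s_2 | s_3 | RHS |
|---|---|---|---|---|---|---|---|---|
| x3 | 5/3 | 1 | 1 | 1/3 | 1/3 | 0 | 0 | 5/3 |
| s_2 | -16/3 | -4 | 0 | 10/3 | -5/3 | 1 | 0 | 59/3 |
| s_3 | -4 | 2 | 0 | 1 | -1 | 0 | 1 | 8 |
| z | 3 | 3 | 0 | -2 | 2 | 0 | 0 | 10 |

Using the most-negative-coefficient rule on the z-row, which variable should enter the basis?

Negative z-row entries: x4: -2.
The most negative is -2 in column x4, so x4 enters.

x4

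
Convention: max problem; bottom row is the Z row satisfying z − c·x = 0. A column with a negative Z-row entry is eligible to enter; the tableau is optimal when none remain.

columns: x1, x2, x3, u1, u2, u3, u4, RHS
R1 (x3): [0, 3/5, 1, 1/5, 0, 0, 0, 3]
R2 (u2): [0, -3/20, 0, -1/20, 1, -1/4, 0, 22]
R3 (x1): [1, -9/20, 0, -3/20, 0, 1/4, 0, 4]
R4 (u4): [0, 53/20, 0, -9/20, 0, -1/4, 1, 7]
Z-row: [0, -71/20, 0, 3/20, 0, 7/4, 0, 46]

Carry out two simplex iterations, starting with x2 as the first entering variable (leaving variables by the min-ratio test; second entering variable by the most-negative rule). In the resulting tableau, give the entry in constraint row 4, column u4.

1/4

Ratio test on column x2 — row 1: 3/(3/5) = 5; row 2: entry -3/20 ≤ 0; row 3: entry -9/20 ≤ 0; row 4: 7/(53/20) = 140/53. Minimum is 140/53 at row 4 (u4 leaves); pivot element 53/20.
Divide row 4 by 53/20; eliminate column x2 from the other rows.
Second iteration: most negative Z-row entry is -24/53 in column u1, so u1 enters.
Ratio test on column u1 — row 1: (75/53)/(16/53) = 75/16; row 2: entry -4/53 ≤ 0; row 3: entry -12/53 ≤ 0; row 4: entry -9/53 ≤ 0. Minimum is 75/16 at row 1 (x3 leaves); pivot element 16/53.
Divide row 1 by 16/53; eliminate column u1 from the other rows.
After both pivots, the entry at constraint row 4, column u4 is 1/4.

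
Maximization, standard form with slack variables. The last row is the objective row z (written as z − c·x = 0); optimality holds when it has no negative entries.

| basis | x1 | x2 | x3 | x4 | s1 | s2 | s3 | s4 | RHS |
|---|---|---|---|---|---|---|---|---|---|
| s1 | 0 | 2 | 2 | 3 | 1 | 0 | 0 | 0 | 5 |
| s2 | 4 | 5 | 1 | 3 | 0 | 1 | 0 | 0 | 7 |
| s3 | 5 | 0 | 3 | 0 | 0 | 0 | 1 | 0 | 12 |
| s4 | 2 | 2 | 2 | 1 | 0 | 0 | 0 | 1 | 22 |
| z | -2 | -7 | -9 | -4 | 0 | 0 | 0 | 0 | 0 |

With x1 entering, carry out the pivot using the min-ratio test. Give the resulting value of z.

Ratio test on column x1 — row 1: entry 0 ≤ 0; row 2: 7/4 = 7/4; row 3: 12/5 = 12/5; row 4: 22/2 = 11. Minimum is 7/4 at row 2 (s2 leaves); pivot element 4.
Pivot on row 2; the z-row RHS becomes 0 − (-2)·(7/4) = 7/2.

7/2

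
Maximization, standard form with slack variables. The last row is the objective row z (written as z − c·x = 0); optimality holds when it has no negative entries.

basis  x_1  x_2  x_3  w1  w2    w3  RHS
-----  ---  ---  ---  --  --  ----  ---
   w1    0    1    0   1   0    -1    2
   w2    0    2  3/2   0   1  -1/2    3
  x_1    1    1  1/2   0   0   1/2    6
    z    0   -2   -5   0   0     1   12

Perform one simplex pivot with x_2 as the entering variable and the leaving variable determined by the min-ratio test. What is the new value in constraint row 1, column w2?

Ratio test on column x_2 — row 1: 2/1 = 2; row 2: 3/2 = 3/2; row 3: 6/1 = 6. Minimum is 3/2 at row 2 (w2 leaves); pivot element 2.
Divide row 2 by 2; eliminate column x_2 from the other rows.
Row 1 update in column w2: 0 − 1·(1/2) = -1/2.

-1/2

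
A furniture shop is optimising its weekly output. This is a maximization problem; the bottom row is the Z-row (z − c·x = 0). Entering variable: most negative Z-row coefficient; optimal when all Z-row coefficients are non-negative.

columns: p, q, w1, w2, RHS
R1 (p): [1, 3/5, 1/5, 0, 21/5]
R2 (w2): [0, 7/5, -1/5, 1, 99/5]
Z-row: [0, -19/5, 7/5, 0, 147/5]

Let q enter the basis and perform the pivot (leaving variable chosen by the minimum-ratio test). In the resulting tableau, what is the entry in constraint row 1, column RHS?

Ratio test on column q — row 1: (21/5)/(3/5) = 7; row 2: (99/5)/(7/5) = 99/7. Minimum is 7 at row 1 (p leaves); pivot element 3/5.
Divide row 1 by 3/5; eliminate column q from the other rows.
In the new row 1, the RHS entry is the old entry divided by the pivot: (21/5)/(3/5) = 7.

7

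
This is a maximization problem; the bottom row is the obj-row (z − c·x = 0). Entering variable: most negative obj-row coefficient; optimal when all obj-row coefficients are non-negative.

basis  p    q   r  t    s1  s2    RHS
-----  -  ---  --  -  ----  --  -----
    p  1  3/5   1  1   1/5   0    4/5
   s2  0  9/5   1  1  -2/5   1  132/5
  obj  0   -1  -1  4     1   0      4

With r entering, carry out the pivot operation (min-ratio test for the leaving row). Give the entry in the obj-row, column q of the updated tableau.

Ratio test on column r — row 1: (4/5)/1 = 4/5; row 2: (132/5)/1 = 132/5. Minimum is 4/5 at row 1 (p leaves); pivot element 1.
Divide row 1 by 1; eliminate column r from the other rows.
obj-row update in column q: -1 − (-1)·(3/5) = -2/5.

-2/5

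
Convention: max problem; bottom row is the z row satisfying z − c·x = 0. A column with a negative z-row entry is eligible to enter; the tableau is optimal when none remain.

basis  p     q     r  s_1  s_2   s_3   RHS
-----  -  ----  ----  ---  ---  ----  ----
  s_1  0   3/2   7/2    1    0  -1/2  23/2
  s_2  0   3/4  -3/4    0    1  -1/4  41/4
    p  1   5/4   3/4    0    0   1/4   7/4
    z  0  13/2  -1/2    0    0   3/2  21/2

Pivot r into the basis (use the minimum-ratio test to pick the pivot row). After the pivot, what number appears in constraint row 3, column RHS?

7/3

Ratio test on column r — row 1: (23/2)/(7/2) = 23/7; row 2: entry -3/4 ≤ 0; row 3: (7/4)/(3/4) = 7/3. Minimum is 7/3 at row 3 (p leaves); pivot element 3/4.
Divide row 3 by 3/4; eliminate column r from the other rows.
In the new row 3, the RHS entry is the old entry divided by the pivot: (7/4)/(3/4) = 7/3.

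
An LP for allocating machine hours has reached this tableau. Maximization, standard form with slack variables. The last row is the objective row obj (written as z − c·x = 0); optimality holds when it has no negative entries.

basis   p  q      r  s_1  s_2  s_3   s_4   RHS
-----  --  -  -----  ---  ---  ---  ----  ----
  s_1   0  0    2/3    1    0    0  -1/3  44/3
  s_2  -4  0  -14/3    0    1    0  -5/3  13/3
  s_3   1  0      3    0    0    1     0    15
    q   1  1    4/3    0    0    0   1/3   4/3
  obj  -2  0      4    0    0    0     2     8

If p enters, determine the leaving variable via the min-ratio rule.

q

Column p entries and ratios — s_1: 0 ≤ 0, skip; s_2: -4 ≤ 0, skip; s_3: 15/1 = 15; q: (4/3)/1 = 4/3.
Smallest ratio is 4/3 in the row of q, so q leaves.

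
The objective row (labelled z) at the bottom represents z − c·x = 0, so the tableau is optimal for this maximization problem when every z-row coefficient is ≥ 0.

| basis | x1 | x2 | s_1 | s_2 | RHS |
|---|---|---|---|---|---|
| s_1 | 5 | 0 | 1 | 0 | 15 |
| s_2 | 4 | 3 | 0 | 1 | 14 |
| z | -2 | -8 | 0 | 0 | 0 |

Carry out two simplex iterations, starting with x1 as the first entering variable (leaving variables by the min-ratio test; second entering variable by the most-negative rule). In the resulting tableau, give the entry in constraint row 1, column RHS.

3

Ratio test on column x1 — row 1: 15/5 = 3; row 2: 14/4 = 7/2. Minimum is 3 at row 1 (s_1 leaves); pivot element 5.
Divide row 1 by 5; eliminate column x1 from the other rows.
Second iteration: most negative z-row entry is -8 in column x2, so x2 enters.
Ratio test on column x2 — row 1: entry 0 ≤ 0; row 2: 2/3 = 2/3. Minimum is 2/3 at row 2 (s_2 leaves); pivot element 3.
Divide row 2 by 3; eliminate column x2 from the other rows.
After both pivots, the entry at constraint row 1, column RHS is 3.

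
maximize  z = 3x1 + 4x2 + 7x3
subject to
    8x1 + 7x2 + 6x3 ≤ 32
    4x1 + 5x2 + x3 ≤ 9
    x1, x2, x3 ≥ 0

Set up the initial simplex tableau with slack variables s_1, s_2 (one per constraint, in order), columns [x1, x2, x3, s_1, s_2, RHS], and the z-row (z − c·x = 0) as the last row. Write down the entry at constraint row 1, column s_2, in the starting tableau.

Slack s_2 belongs to constraint 2; its column is the unit vector e_2, so the entry in row 1 is 0.

0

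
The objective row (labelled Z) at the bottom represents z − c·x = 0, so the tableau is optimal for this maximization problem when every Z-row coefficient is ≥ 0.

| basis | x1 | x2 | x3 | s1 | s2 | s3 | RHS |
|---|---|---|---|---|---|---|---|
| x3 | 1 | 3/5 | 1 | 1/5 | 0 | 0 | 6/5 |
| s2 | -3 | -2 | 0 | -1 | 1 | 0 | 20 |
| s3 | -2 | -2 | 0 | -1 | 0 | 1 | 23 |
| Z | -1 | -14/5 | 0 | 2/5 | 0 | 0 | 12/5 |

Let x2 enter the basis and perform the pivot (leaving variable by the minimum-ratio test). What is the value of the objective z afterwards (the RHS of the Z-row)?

Ratio test on column x2 — row 1: (6/5)/(3/5) = 2; row 2: entry -2 ≤ 0; row 3: entry -2 ≤ 0. Minimum is 2 at row 1 (x3 leaves); pivot element 3/5.
Pivot on row 1; the Z-row RHS becomes 12/5 − (-14/5)·2 = 8.

8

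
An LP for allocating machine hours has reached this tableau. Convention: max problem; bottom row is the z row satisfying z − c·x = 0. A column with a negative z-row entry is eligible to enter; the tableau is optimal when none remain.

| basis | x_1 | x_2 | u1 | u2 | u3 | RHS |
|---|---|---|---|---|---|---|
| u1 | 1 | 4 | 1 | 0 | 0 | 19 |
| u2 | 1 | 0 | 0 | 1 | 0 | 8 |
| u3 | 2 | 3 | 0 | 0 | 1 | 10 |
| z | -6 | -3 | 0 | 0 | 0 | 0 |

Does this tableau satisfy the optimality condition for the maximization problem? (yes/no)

The z-row has a negative entry -6 in column x_1, so it is not optimal.

no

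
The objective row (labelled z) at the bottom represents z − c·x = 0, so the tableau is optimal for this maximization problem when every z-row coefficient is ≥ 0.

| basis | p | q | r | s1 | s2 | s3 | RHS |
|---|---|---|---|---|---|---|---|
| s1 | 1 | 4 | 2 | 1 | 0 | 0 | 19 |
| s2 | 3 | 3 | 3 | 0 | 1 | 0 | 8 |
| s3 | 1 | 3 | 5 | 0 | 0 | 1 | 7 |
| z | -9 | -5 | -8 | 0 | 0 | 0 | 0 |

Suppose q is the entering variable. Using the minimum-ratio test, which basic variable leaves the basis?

s3

Column q entries and ratios — s1: 19/4 = 19/4; s2: 8/3 = 8/3; s3: 7/3 = 7/3.
Smallest ratio is 7/3 in the row of s3, so s3 leaves.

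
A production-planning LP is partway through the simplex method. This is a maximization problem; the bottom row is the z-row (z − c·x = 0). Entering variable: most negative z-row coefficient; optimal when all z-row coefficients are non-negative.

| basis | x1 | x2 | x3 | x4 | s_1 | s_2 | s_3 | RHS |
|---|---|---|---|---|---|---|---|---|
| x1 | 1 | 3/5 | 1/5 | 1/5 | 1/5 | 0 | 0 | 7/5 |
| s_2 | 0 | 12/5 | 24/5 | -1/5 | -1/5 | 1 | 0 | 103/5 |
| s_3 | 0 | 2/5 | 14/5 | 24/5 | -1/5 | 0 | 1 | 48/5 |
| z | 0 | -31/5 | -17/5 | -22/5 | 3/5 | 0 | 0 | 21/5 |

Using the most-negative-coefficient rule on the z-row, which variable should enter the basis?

Negative z-row entries: x2: -31/5, x3: -17/5, x4: -22/5.
The most negative is -31/5 in column x2, so x2 enters.

x2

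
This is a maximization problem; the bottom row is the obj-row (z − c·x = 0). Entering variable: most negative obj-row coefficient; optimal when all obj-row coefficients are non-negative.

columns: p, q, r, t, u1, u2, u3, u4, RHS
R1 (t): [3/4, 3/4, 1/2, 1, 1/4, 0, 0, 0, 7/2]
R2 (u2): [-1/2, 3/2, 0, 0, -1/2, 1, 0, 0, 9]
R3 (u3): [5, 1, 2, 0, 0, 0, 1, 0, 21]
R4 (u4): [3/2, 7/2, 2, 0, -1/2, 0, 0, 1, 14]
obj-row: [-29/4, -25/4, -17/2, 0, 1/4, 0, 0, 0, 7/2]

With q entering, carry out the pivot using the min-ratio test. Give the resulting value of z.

57/2

Ratio test on column q — row 1: (7/2)/(3/4) = 14/3; row 2: 9/(3/2) = 6; row 3: 21/1 = 21; row 4: 14/(7/2) = 4. Minimum is 4 at row 4 (u4 leaves); pivot element 7/2.
Pivot on row 4; the obj-row RHS becomes 7/2 − (-25/4)·4 = 57/2.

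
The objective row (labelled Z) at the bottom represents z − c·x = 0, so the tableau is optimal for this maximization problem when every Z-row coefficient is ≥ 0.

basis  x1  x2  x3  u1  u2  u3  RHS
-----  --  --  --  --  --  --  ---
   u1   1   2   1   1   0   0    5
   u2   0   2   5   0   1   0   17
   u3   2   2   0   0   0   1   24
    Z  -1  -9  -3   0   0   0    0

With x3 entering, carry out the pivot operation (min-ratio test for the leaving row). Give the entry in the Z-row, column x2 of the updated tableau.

-39/5

Ratio test on column x3 — row 1: 5/1 = 5; row 2: 17/5 = 17/5; row 3: entry 0 ≤ 0. Minimum is 17/5 at row 2 (u2 leaves); pivot element 5.
Divide row 2 by 5; eliminate column x3 from the other rows.
Z-row update in column x2: -9 − (-3)·(2/5) = -39/5.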